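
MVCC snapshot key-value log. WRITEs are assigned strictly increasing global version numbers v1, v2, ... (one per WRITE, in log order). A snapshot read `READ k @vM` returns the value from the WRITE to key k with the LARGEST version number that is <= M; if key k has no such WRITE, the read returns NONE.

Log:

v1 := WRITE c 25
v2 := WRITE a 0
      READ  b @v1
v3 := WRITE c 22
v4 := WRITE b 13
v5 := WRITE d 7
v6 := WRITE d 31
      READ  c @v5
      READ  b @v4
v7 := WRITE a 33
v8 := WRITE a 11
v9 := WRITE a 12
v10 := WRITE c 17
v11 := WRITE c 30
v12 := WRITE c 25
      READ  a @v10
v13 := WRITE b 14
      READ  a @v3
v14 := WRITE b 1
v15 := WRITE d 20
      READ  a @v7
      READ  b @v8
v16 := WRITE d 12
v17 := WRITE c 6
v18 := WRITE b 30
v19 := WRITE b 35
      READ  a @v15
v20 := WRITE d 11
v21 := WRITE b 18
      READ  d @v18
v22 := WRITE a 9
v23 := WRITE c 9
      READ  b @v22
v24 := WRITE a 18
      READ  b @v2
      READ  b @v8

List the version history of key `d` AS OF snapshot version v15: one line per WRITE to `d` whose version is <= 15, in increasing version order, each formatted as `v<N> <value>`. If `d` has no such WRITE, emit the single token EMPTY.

Answer: v5 7
v6 31
v15 20

Derivation:
Scan writes for key=d with version <= 15:
  v1 WRITE c 25 -> skip
  v2 WRITE a 0 -> skip
  v3 WRITE c 22 -> skip
  v4 WRITE b 13 -> skip
  v5 WRITE d 7 -> keep
  v6 WRITE d 31 -> keep
  v7 WRITE a 33 -> skip
  v8 WRITE a 11 -> skip
  v9 WRITE a 12 -> skip
  v10 WRITE c 17 -> skip
  v11 WRITE c 30 -> skip
  v12 WRITE c 25 -> skip
  v13 WRITE b 14 -> skip
  v14 WRITE b 1 -> skip
  v15 WRITE d 20 -> keep
  v16 WRITE d 12 -> drop (> snap)
  v17 WRITE c 6 -> skip
  v18 WRITE b 30 -> skip
  v19 WRITE b 35 -> skip
  v20 WRITE d 11 -> drop (> snap)
  v21 WRITE b 18 -> skip
  v22 WRITE a 9 -> skip
  v23 WRITE c 9 -> skip
  v24 WRITE a 18 -> skip
Collected: [(5, 7), (6, 31), (15, 20)]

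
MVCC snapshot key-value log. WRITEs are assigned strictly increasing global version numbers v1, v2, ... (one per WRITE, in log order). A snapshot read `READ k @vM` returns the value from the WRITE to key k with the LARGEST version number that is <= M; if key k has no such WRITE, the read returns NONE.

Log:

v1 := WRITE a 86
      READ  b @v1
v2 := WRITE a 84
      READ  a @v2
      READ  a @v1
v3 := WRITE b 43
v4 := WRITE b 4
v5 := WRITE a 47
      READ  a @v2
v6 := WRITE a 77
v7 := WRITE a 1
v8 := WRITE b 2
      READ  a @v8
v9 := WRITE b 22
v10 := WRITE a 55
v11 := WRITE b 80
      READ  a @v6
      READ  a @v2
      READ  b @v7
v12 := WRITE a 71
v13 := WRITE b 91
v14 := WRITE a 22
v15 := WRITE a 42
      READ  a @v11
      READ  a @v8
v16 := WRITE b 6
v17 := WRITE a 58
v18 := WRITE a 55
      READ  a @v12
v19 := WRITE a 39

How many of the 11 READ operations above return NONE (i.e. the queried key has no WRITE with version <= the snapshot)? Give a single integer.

v1: WRITE a=86  (a history now [(1, 86)])
READ b @v1: history=[] -> no version <= 1 -> NONE
v2: WRITE a=84  (a history now [(1, 86), (2, 84)])
READ a @v2: history=[(1, 86), (2, 84)] -> pick v2 -> 84
READ a @v1: history=[(1, 86), (2, 84)] -> pick v1 -> 86
v3: WRITE b=43  (b history now [(3, 43)])
v4: WRITE b=4  (b history now [(3, 43), (4, 4)])
v5: WRITE a=47  (a history now [(1, 86), (2, 84), (5, 47)])
READ a @v2: history=[(1, 86), (2, 84), (5, 47)] -> pick v2 -> 84
v6: WRITE a=77  (a history now [(1, 86), (2, 84), (5, 47), (6, 77)])
v7: WRITE a=1  (a history now [(1, 86), (2, 84), (5, 47), (6, 77), (7, 1)])
v8: WRITE b=2  (b history now [(3, 43), (4, 4), (8, 2)])
READ a @v8: history=[(1, 86), (2, 84), (5, 47), (6, 77), (7, 1)] -> pick v7 -> 1
v9: WRITE b=22  (b history now [(3, 43), (4, 4), (8, 2), (9, 22)])
v10: WRITE a=55  (a history now [(1, 86), (2, 84), (5, 47), (6, 77), (7, 1), (10, 55)])
v11: WRITE b=80  (b history now [(3, 43), (4, 4), (8, 2), (9, 22), (11, 80)])
READ a @v6: history=[(1, 86), (2, 84), (5, 47), (6, 77), (7, 1), (10, 55)] -> pick v6 -> 77
READ a @v2: history=[(1, 86), (2, 84), (5, 47), (6, 77), (7, 1), (10, 55)] -> pick v2 -> 84
READ b @v7: history=[(3, 43), (4, 4), (8, 2), (9, 22), (11, 80)] -> pick v4 -> 4
v12: WRITE a=71  (a history now [(1, 86), (2, 84), (5, 47), (6, 77), (7, 1), (10, 55), (12, 71)])
v13: WRITE b=91  (b history now [(3, 43), (4, 4), (8, 2), (9, 22), (11, 80), (13, 91)])
v14: WRITE a=22  (a history now [(1, 86), (2, 84), (5, 47), (6, 77), (7, 1), (10, 55), (12, 71), (14, 22)])
v15: WRITE a=42  (a history now [(1, 86), (2, 84), (5, 47), (6, 77), (7, 1), (10, 55), (12, 71), (14, 22), (15, 42)])
READ a @v11: history=[(1, 86), (2, 84), (5, 47), (6, 77), (7, 1), (10, 55), (12, 71), (14, 22), (15, 42)] -> pick v10 -> 55
READ a @v8: history=[(1, 86), (2, 84), (5, 47), (6, 77), (7, 1), (10, 55), (12, 71), (14, 22), (15, 42)] -> pick v7 -> 1
v16: WRITE b=6  (b history now [(3, 43), (4, 4), (8, 2), (9, 22), (11, 80), (13, 91), (16, 6)])
v17: WRITE a=58  (a history now [(1, 86), (2, 84), (5, 47), (6, 77), (7, 1), (10, 55), (12, 71), (14, 22), (15, 42), (17, 58)])
v18: WRITE a=55  (a history now [(1, 86), (2, 84), (5, 47), (6, 77), (7, 1), (10, 55), (12, 71), (14, 22), (15, 42), (17, 58), (18, 55)])
READ a @v12: history=[(1, 86), (2, 84), (5, 47), (6, 77), (7, 1), (10, 55), (12, 71), (14, 22), (15, 42), (17, 58), (18, 55)] -> pick v12 -> 71
v19: WRITE a=39  (a history now [(1, 86), (2, 84), (5, 47), (6, 77), (7, 1), (10, 55), (12, 71), (14, 22), (15, 42), (17, 58), (18, 55), (19, 39)])
Read results in order: ['NONE', '84', '86', '84', '1', '77', '84', '4', '55', '1', '71']
NONE count = 1

Answer: 1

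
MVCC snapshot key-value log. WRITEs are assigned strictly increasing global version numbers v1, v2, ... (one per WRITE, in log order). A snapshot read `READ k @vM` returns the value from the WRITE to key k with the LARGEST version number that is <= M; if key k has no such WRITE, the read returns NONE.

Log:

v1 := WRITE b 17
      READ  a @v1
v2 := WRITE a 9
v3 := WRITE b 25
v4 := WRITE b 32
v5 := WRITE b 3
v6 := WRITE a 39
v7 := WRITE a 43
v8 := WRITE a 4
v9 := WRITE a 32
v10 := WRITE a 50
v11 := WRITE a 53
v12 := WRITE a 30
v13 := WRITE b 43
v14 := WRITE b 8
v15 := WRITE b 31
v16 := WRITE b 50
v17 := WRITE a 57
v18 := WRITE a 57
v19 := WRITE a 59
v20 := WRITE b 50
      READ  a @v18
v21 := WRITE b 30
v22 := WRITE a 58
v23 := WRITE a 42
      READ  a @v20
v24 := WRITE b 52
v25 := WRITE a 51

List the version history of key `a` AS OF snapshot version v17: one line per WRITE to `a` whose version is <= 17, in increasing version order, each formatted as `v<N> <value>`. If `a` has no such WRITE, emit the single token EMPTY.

Scan writes for key=a with version <= 17:
  v1 WRITE b 17 -> skip
  v2 WRITE a 9 -> keep
  v3 WRITE b 25 -> skip
  v4 WRITE b 32 -> skip
  v5 WRITE b 3 -> skip
  v6 WRITE a 39 -> keep
  v7 WRITE a 43 -> keep
  v8 WRITE a 4 -> keep
  v9 WRITE a 32 -> keep
  v10 WRITE a 50 -> keep
  v11 WRITE a 53 -> keep
  v12 WRITE a 30 -> keep
  v13 WRITE b 43 -> skip
  v14 WRITE b 8 -> skip
  v15 WRITE b 31 -> skip
  v16 WRITE b 50 -> skip
  v17 WRITE a 57 -> keep
  v18 WRITE a 57 -> drop (> snap)
  v19 WRITE a 59 -> drop (> snap)
  v20 WRITE b 50 -> skip
  v21 WRITE b 30 -> skip
  v22 WRITE a 58 -> drop (> snap)
  v23 WRITE a 42 -> drop (> snap)
  v24 WRITE b 52 -> skip
  v25 WRITE a 51 -> drop (> snap)
Collected: [(2, 9), (6, 39), (7, 43), (8, 4), (9, 32), (10, 50), (11, 53), (12, 30), (17, 57)]

Answer: v2 9
v6 39
v7 43
v8 4
v9 32
v10 50
v11 53
v12 30
v17 57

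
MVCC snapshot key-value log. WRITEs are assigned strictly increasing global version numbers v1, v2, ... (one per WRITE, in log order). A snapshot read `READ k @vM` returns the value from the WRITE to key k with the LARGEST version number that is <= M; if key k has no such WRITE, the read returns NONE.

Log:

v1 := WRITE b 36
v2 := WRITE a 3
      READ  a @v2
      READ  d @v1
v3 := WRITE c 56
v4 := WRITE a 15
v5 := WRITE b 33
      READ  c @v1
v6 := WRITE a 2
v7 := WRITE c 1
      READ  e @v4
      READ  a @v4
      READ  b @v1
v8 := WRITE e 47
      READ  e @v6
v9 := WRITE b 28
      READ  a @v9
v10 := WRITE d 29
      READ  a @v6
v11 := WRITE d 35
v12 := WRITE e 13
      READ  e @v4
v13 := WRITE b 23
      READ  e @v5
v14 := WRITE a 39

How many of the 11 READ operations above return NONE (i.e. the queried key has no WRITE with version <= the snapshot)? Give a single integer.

v1: WRITE b=36  (b history now [(1, 36)])
v2: WRITE a=3  (a history now [(2, 3)])
READ a @v2: history=[(2, 3)] -> pick v2 -> 3
READ d @v1: history=[] -> no version <= 1 -> NONE
v3: WRITE c=56  (c history now [(3, 56)])
v4: WRITE a=15  (a history now [(2, 3), (4, 15)])
v5: WRITE b=33  (b history now [(1, 36), (5, 33)])
READ c @v1: history=[(3, 56)] -> no version <= 1 -> NONE
v6: WRITE a=2  (a history now [(2, 3), (4, 15), (6, 2)])
v7: WRITE c=1  (c history now [(3, 56), (7, 1)])
READ e @v4: history=[] -> no version <= 4 -> NONE
READ a @v4: history=[(2, 3), (4, 15), (6, 2)] -> pick v4 -> 15
READ b @v1: history=[(1, 36), (5, 33)] -> pick v1 -> 36
v8: WRITE e=47  (e history now [(8, 47)])
READ e @v6: history=[(8, 47)] -> no version <= 6 -> NONE
v9: WRITE b=28  (b history now [(1, 36), (5, 33), (9, 28)])
READ a @v9: history=[(2, 3), (4, 15), (6, 2)] -> pick v6 -> 2
v10: WRITE d=29  (d history now [(10, 29)])
READ a @v6: history=[(2, 3), (4, 15), (6, 2)] -> pick v6 -> 2
v11: WRITE d=35  (d history now [(10, 29), (11, 35)])
v12: WRITE e=13  (e history now [(8, 47), (12, 13)])
READ e @v4: history=[(8, 47), (12, 13)] -> no version <= 4 -> NONE
v13: WRITE b=23  (b history now [(1, 36), (5, 33), (9, 28), (13, 23)])
READ e @v5: history=[(8, 47), (12, 13)] -> no version <= 5 -> NONE
v14: WRITE a=39  (a history now [(2, 3), (4, 15), (6, 2), (14, 39)])
Read results in order: ['3', 'NONE', 'NONE', 'NONE', '15', '36', 'NONE', '2', '2', 'NONE', 'NONE']
NONE count = 6

Answer: 6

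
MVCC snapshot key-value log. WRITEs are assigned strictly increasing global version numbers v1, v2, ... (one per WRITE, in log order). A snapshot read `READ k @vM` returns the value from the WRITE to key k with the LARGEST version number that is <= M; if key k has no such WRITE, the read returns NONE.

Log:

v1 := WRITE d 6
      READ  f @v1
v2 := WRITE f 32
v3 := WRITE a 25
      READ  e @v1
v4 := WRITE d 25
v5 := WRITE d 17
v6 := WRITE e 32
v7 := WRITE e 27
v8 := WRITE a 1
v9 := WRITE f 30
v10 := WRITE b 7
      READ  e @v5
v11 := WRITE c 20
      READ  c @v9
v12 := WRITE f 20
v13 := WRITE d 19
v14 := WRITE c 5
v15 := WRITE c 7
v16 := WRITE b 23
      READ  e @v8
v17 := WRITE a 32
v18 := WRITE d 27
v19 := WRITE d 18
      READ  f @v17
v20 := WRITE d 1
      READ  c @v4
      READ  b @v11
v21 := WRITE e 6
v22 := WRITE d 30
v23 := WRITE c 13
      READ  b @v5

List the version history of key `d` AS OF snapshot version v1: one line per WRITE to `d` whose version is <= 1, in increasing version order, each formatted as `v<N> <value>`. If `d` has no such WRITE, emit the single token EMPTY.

Answer: v1 6

Derivation:
Scan writes for key=d with version <= 1:
  v1 WRITE d 6 -> keep
  v2 WRITE f 32 -> skip
  v3 WRITE a 25 -> skip
  v4 WRITE d 25 -> drop (> snap)
  v5 WRITE d 17 -> drop (> snap)
  v6 WRITE e 32 -> skip
  v7 WRITE e 27 -> skip
  v8 WRITE a 1 -> skip
  v9 WRITE f 30 -> skip
  v10 WRITE b 7 -> skip
  v11 WRITE c 20 -> skip
  v12 WRITE f 20 -> skip
  v13 WRITE d 19 -> drop (> snap)
  v14 WRITE c 5 -> skip
  v15 WRITE c 7 -> skip
  v16 WRITE b 23 -> skip
  v17 WRITE a 32 -> skip
  v18 WRITE d 27 -> drop (> snap)
  v19 WRITE d 18 -> drop (> snap)
  v20 WRITE d 1 -> drop (> snap)
  v21 WRITE e 6 -> skip
  v22 WRITE d 30 -> drop (> snap)
  v23 WRITE c 13 -> skip
Collected: [(1, 6)]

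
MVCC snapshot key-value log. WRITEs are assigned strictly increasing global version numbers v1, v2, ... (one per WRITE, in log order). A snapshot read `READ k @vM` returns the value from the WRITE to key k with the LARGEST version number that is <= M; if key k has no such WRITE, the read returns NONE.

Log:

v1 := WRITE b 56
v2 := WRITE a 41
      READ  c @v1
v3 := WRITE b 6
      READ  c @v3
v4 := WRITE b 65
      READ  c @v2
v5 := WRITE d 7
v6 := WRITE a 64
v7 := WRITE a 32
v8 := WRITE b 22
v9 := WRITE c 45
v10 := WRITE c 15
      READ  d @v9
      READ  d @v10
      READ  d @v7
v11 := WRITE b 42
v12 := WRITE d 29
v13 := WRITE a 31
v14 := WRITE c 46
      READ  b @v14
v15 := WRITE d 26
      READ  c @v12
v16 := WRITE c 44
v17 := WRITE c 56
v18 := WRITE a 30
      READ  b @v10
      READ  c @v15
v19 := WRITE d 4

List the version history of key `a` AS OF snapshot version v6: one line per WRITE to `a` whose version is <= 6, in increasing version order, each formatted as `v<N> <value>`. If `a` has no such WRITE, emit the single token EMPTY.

Answer: v2 41
v6 64

Derivation:
Scan writes for key=a with version <= 6:
  v1 WRITE b 56 -> skip
  v2 WRITE a 41 -> keep
  v3 WRITE b 6 -> skip
  v4 WRITE b 65 -> skip
  v5 WRITE d 7 -> skip
  v6 WRITE a 64 -> keep
  v7 WRITE a 32 -> drop (> snap)
  v8 WRITE b 22 -> skip
  v9 WRITE c 45 -> skip
  v10 WRITE c 15 -> skip
  v11 WRITE b 42 -> skip
  v12 WRITE d 29 -> skip
  v13 WRITE a 31 -> drop (> snap)
  v14 WRITE c 46 -> skip
  v15 WRITE d 26 -> skip
  v16 WRITE c 44 -> skip
  v17 WRITE c 56 -> skip
  v18 WRITE a 30 -> drop (> snap)
  v19 WRITE d 4 -> skip
Collected: [(2, 41), (6, 64)]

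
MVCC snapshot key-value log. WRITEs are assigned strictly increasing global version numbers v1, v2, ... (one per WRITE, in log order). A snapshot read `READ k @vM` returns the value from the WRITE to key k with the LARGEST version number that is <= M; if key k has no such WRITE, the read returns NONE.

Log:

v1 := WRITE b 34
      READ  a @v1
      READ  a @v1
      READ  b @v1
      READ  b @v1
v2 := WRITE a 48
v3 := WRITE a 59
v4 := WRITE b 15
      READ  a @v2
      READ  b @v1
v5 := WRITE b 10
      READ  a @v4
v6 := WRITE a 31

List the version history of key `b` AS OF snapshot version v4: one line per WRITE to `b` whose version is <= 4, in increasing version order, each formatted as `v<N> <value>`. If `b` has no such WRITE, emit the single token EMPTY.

Answer: v1 34
v4 15

Derivation:
Scan writes for key=b with version <= 4:
  v1 WRITE b 34 -> keep
  v2 WRITE a 48 -> skip
  v3 WRITE a 59 -> skip
  v4 WRITE b 15 -> keep
  v5 WRITE b 10 -> drop (> snap)
  v6 WRITE a 31 -> skip
Collected: [(1, 34), (4, 15)]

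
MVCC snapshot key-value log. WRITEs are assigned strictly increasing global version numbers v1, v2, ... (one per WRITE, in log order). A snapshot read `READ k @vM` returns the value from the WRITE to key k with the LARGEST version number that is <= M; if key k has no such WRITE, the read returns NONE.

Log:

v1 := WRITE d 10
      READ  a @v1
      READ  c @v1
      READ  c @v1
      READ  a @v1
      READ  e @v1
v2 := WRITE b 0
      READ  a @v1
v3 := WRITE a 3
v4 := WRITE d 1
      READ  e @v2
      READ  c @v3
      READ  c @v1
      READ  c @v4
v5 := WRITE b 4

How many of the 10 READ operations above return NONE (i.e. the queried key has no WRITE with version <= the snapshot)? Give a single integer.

v1: WRITE d=10  (d history now [(1, 10)])
READ a @v1: history=[] -> no version <= 1 -> NONE
READ c @v1: history=[] -> no version <= 1 -> NONE
READ c @v1: history=[] -> no version <= 1 -> NONE
READ a @v1: history=[] -> no version <= 1 -> NONE
READ e @v1: history=[] -> no version <= 1 -> NONE
v2: WRITE b=0  (b history now [(2, 0)])
READ a @v1: history=[] -> no version <= 1 -> NONE
v3: WRITE a=3  (a history now [(3, 3)])
v4: WRITE d=1  (d history now [(1, 10), (4, 1)])
READ e @v2: history=[] -> no version <= 2 -> NONE
READ c @v3: history=[] -> no version <= 3 -> NONE
READ c @v1: history=[] -> no version <= 1 -> NONE
READ c @v4: history=[] -> no version <= 4 -> NONE
v5: WRITE b=4  (b history now [(2, 0), (5, 4)])
Read results in order: ['NONE', 'NONE', 'NONE', 'NONE', 'NONE', 'NONE', 'NONE', 'NONE', 'NONE', 'NONE']
NONE count = 10

Answer: 10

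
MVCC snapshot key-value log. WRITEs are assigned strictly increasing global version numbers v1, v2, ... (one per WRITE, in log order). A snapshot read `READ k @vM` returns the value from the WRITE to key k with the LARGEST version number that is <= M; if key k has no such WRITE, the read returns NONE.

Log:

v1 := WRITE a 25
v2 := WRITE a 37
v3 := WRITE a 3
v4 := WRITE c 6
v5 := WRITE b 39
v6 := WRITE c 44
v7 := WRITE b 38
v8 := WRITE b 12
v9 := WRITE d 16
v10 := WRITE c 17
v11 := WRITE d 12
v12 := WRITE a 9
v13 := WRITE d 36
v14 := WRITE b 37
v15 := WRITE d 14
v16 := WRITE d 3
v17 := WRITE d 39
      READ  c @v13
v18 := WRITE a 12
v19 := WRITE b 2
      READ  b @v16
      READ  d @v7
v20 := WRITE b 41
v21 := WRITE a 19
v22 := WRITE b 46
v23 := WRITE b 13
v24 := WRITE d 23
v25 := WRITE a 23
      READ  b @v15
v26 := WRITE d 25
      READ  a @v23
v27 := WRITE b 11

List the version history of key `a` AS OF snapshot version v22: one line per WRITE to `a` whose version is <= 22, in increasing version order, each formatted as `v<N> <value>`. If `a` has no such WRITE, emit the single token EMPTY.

Scan writes for key=a with version <= 22:
  v1 WRITE a 25 -> keep
  v2 WRITE a 37 -> keep
  v3 WRITE a 3 -> keep
  v4 WRITE c 6 -> skip
  v5 WRITE b 39 -> skip
  v6 WRITE c 44 -> skip
  v7 WRITE b 38 -> skip
  v8 WRITE b 12 -> skip
  v9 WRITE d 16 -> skip
  v10 WRITE c 17 -> skip
  v11 WRITE d 12 -> skip
  v12 WRITE a 9 -> keep
  v13 WRITE d 36 -> skip
  v14 WRITE b 37 -> skip
  v15 WRITE d 14 -> skip
  v16 WRITE d 3 -> skip
  v17 WRITE d 39 -> skip
  v18 WRITE a 12 -> keep
  v19 WRITE b 2 -> skip
  v20 WRITE b 41 -> skip
  v21 WRITE a 19 -> keep
  v22 WRITE b 46 -> skip
  v23 WRITE b 13 -> skip
  v24 WRITE d 23 -> skip
  v25 WRITE a 23 -> drop (> snap)
  v26 WRITE d 25 -> skip
  v27 WRITE b 11 -> skip
Collected: [(1, 25), (2, 37), (3, 3), (12, 9), (18, 12), (21, 19)]

Answer: v1 25
v2 37
v3 3
v12 9
v18 12
v21 19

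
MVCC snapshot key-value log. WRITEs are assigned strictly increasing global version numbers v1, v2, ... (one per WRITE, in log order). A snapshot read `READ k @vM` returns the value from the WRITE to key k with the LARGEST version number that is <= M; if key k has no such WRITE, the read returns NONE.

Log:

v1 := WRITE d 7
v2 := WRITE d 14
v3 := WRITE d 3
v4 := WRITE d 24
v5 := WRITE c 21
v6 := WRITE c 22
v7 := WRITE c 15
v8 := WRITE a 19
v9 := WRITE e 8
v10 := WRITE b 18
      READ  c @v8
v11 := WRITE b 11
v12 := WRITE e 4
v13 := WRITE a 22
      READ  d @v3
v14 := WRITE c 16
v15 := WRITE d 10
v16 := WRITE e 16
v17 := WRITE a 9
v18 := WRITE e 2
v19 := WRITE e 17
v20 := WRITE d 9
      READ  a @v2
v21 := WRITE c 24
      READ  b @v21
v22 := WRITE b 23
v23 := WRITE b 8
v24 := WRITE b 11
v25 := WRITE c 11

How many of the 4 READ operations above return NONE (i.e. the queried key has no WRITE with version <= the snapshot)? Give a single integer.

Answer: 1

Derivation:
v1: WRITE d=7  (d history now [(1, 7)])
v2: WRITE d=14  (d history now [(1, 7), (2, 14)])
v3: WRITE d=3  (d history now [(1, 7), (2, 14), (3, 3)])
v4: WRITE d=24  (d history now [(1, 7), (2, 14), (3, 3), (4, 24)])
v5: WRITE c=21  (c history now [(5, 21)])
v6: WRITE c=22  (c history now [(5, 21), (6, 22)])
v7: WRITE c=15  (c history now [(5, 21), (6, 22), (7, 15)])
v8: WRITE a=19  (a history now [(8, 19)])
v9: WRITE e=8  (e history now [(9, 8)])
v10: WRITE b=18  (b history now [(10, 18)])
READ c @v8: history=[(5, 21), (6, 22), (7, 15)] -> pick v7 -> 15
v11: WRITE b=11  (b history now [(10, 18), (11, 11)])
v12: WRITE e=4  (e history now [(9, 8), (12, 4)])
v13: WRITE a=22  (a history now [(8, 19), (13, 22)])
READ d @v3: history=[(1, 7), (2, 14), (3, 3), (4, 24)] -> pick v3 -> 3
v14: WRITE c=16  (c history now [(5, 21), (6, 22), (7, 15), (14, 16)])
v15: WRITE d=10  (d history now [(1, 7), (2, 14), (3, 3), (4, 24), (15, 10)])
v16: WRITE e=16  (e history now [(9, 8), (12, 4), (16, 16)])
v17: WRITE a=9  (a history now [(8, 19), (13, 22), (17, 9)])
v18: WRITE e=2  (e history now [(9, 8), (12, 4), (16, 16), (18, 2)])
v19: WRITE e=17  (e history now [(9, 8), (12, 4), (16, 16), (18, 2), (19, 17)])
v20: WRITE d=9  (d history now [(1, 7), (2, 14), (3, 3), (4, 24), (15, 10), (20, 9)])
READ a @v2: history=[(8, 19), (13, 22), (17, 9)] -> no version <= 2 -> NONE
v21: WRITE c=24  (c history now [(5, 21), (6, 22), (7, 15), (14, 16), (21, 24)])
READ b @v21: history=[(10, 18), (11, 11)] -> pick v11 -> 11
v22: WRITE b=23  (b history now [(10, 18), (11, 11), (22, 23)])
v23: WRITE b=8  (b history now [(10, 18), (11, 11), (22, 23), (23, 8)])
v24: WRITE b=11  (b history now [(10, 18), (11, 11), (22, 23), (23, 8), (24, 11)])
v25: WRITE c=11  (c history now [(5, 21), (6, 22), (7, 15), (14, 16), (21, 24), (25, 11)])
Read results in order: ['15', '3', 'NONE', '11']
NONE count = 1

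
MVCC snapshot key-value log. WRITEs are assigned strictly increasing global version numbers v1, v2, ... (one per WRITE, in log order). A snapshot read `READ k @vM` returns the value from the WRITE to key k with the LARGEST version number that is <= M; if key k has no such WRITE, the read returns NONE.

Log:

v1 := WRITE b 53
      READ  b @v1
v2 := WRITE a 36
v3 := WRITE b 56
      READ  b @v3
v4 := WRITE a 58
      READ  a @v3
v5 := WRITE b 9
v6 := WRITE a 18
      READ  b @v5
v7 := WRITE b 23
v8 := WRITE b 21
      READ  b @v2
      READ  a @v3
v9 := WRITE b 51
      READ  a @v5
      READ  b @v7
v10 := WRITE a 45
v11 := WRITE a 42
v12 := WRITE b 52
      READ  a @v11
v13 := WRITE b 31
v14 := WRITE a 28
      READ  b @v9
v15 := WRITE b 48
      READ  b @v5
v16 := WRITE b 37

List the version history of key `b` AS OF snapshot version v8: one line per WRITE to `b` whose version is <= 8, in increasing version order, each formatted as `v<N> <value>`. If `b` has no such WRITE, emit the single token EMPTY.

Answer: v1 53
v3 56
v5 9
v7 23
v8 21

Derivation:
Scan writes for key=b with version <= 8:
  v1 WRITE b 53 -> keep
  v2 WRITE a 36 -> skip
  v3 WRITE b 56 -> keep
  v4 WRITE a 58 -> skip
  v5 WRITE b 9 -> keep
  v6 WRITE a 18 -> skip
  v7 WRITE b 23 -> keep
  v8 WRITE b 21 -> keep
  v9 WRITE b 51 -> drop (> snap)
  v10 WRITE a 45 -> skip
  v11 WRITE a 42 -> skip
  v12 WRITE b 52 -> drop (> snap)
  v13 WRITE b 31 -> drop (> snap)
  v14 WRITE a 28 -> skip
  v15 WRITE b 48 -> drop (> snap)
  v16 WRITE b 37 -> drop (> snap)
Collected: [(1, 53), (3, 56), (5, 9), (7, 23), (8, 21)]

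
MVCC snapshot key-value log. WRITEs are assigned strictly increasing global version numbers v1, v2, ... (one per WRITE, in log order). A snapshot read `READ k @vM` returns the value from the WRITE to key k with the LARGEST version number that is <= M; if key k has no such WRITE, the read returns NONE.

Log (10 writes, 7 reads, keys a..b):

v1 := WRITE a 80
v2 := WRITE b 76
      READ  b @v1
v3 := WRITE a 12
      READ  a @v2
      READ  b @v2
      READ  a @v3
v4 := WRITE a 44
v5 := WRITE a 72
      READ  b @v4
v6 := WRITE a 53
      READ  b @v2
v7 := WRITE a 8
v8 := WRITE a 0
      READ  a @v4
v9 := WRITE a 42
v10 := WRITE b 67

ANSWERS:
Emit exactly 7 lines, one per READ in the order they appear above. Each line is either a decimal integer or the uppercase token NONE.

v1: WRITE a=80  (a history now [(1, 80)])
v2: WRITE b=76  (b history now [(2, 76)])
READ b @v1: history=[(2, 76)] -> no version <= 1 -> NONE
v3: WRITE a=12  (a history now [(1, 80), (3, 12)])
READ a @v2: history=[(1, 80), (3, 12)] -> pick v1 -> 80
READ b @v2: history=[(2, 76)] -> pick v2 -> 76
READ a @v3: history=[(1, 80), (3, 12)] -> pick v3 -> 12
v4: WRITE a=44  (a history now [(1, 80), (3, 12), (4, 44)])
v5: WRITE a=72  (a history now [(1, 80), (3, 12), (4, 44), (5, 72)])
READ b @v4: history=[(2, 76)] -> pick v2 -> 76
v6: WRITE a=53  (a history now [(1, 80), (3, 12), (4, 44), (5, 72), (6, 53)])
READ b @v2: history=[(2, 76)] -> pick v2 -> 76
v7: WRITE a=8  (a history now [(1, 80), (3, 12), (4, 44), (5, 72), (6, 53), (7, 8)])
v8: WRITE a=0  (a history now [(1, 80), (3, 12), (4, 44), (5, 72), (6, 53), (7, 8), (8, 0)])
READ a @v4: history=[(1, 80), (3, 12), (4, 44), (5, 72), (6, 53), (7, 8), (8, 0)] -> pick v4 -> 44
v9: WRITE a=42  (a history now [(1, 80), (3, 12), (4, 44), (5, 72), (6, 53), (7, 8), (8, 0), (9, 42)])
v10: WRITE b=67  (b history now [(2, 76), (10, 67)])

Answer: NONE
80
76
12
76
76
44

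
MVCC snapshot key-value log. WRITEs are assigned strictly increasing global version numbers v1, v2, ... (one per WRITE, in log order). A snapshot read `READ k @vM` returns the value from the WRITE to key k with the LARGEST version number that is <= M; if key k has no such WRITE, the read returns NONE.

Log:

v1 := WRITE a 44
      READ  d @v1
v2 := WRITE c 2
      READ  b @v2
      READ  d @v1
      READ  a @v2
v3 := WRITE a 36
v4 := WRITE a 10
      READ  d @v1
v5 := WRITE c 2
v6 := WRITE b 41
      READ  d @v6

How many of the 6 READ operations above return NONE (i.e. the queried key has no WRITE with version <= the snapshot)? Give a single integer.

Answer: 5

Derivation:
v1: WRITE a=44  (a history now [(1, 44)])
READ d @v1: history=[] -> no version <= 1 -> NONE
v2: WRITE c=2  (c history now [(2, 2)])
READ b @v2: history=[] -> no version <= 2 -> NONE
READ d @v1: history=[] -> no version <= 1 -> NONE
READ a @v2: history=[(1, 44)] -> pick v1 -> 44
v3: WRITE a=36  (a history now [(1, 44), (3, 36)])
v4: WRITE a=10  (a history now [(1, 44), (3, 36), (4, 10)])
READ d @v1: history=[] -> no version <= 1 -> NONE
v5: WRITE c=2  (c history now [(2, 2), (5, 2)])
v6: WRITE b=41  (b history now [(6, 41)])
READ d @v6: history=[] -> no version <= 6 -> NONE
Read results in order: ['NONE', 'NONE', 'NONE', '44', 'NONE', 'NONE']
NONE count = 5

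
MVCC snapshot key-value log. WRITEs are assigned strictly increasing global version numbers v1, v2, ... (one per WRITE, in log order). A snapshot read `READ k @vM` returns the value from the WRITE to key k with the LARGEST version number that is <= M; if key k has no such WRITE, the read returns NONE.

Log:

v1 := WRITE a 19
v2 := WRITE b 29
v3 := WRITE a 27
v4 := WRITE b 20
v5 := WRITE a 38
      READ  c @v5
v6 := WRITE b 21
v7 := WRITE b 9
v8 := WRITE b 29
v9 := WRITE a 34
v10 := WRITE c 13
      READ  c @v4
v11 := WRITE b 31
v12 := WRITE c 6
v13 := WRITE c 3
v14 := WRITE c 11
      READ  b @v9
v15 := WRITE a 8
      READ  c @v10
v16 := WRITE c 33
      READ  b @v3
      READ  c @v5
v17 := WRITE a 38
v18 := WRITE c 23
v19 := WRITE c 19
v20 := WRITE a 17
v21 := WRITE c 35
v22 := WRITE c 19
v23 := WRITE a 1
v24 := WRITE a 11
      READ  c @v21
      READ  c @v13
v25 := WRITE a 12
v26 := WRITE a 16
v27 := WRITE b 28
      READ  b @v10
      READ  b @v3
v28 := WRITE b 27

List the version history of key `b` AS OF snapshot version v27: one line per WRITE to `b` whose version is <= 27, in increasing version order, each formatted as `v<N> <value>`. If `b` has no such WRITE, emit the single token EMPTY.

Answer: v2 29
v4 20
v6 21
v7 9
v8 29
v11 31
v27 28

Derivation:
Scan writes for key=b with version <= 27:
  v1 WRITE a 19 -> skip
  v2 WRITE b 29 -> keep
  v3 WRITE a 27 -> skip
  v4 WRITE b 20 -> keep
  v5 WRITE a 38 -> skip
  v6 WRITE b 21 -> keep
  v7 WRITE b 9 -> keep
  v8 WRITE b 29 -> keep
  v9 WRITE a 34 -> skip
  v10 WRITE c 13 -> skip
  v11 WRITE b 31 -> keep
  v12 WRITE c 6 -> skip
  v13 WRITE c 3 -> skip
  v14 WRITE c 11 -> skip
  v15 WRITE a 8 -> skip
  v16 WRITE c 33 -> skip
  v17 WRITE a 38 -> skip
  v18 WRITE c 23 -> skip
  v19 WRITE c 19 -> skip
  v20 WRITE a 17 -> skip
  v21 WRITE c 35 -> skip
  v22 WRITE c 19 -> skip
  v23 WRITE a 1 -> skip
  v24 WRITE a 11 -> skip
  v25 WRITE a 12 -> skip
  v26 WRITE a 16 -> skip
  v27 WRITE b 28 -> keep
  v28 WRITE b 27 -> drop (> snap)
Collected: [(2, 29), (4, 20), (6, 21), (7, 9), (8, 29), (11, 31), (27, 28)]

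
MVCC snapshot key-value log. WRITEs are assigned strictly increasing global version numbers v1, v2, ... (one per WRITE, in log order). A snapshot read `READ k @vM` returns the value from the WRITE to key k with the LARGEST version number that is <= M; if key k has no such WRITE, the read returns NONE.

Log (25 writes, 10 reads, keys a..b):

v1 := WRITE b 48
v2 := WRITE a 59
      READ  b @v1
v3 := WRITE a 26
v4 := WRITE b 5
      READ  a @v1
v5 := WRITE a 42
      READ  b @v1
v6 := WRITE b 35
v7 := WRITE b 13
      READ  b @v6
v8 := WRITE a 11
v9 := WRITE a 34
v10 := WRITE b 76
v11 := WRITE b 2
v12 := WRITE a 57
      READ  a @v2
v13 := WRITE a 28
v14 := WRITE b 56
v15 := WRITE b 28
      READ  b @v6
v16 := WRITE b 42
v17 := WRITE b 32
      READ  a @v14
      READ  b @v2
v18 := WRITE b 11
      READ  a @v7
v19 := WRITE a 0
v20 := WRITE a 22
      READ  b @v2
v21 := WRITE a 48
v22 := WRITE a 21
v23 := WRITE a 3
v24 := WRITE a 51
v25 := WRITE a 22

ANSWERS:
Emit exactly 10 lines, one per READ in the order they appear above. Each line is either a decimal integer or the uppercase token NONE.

Answer: 48
NONE
48
35
59
35
28
48
42
48

Derivation:
v1: WRITE b=48  (b history now [(1, 48)])
v2: WRITE a=59  (a history now [(2, 59)])
READ b @v1: history=[(1, 48)] -> pick v1 -> 48
v3: WRITE a=26  (a history now [(2, 59), (3, 26)])
v4: WRITE b=5  (b history now [(1, 48), (4, 5)])
READ a @v1: history=[(2, 59), (3, 26)] -> no version <= 1 -> NONE
v5: WRITE a=42  (a history now [(2, 59), (3, 26), (5, 42)])
READ b @v1: history=[(1, 48), (4, 5)] -> pick v1 -> 48
v6: WRITE b=35  (b history now [(1, 48), (4, 5), (6, 35)])
v7: WRITE b=13  (b history now [(1, 48), (4, 5), (6, 35), (7, 13)])
READ b @v6: history=[(1, 48), (4, 5), (6, 35), (7, 13)] -> pick v6 -> 35
v8: WRITE a=11  (a history now [(2, 59), (3, 26), (5, 42), (8, 11)])
v9: WRITE a=34  (a history now [(2, 59), (3, 26), (5, 42), (8, 11), (9, 34)])
v10: WRITE b=76  (b history now [(1, 48), (4, 5), (6, 35), (7, 13), (10, 76)])
v11: WRITE b=2  (b history now [(1, 48), (4, 5), (6, 35), (7, 13), (10, 76), (11, 2)])
v12: WRITE a=57  (a history now [(2, 59), (3, 26), (5, 42), (8, 11), (9, 34), (12, 57)])
READ a @v2: history=[(2, 59), (3, 26), (5, 42), (8, 11), (9, 34), (12, 57)] -> pick v2 -> 59
v13: WRITE a=28  (a history now [(2, 59), (3, 26), (5, 42), (8, 11), (9, 34), (12, 57), (13, 28)])
v14: WRITE b=56  (b history now [(1, 48), (4, 5), (6, 35), (7, 13), (10, 76), (11, 2), (14, 56)])
v15: WRITE b=28  (b history now [(1, 48), (4, 5), (6, 35), (7, 13), (10, 76), (11, 2), (14, 56), (15, 28)])
READ b @v6: history=[(1, 48), (4, 5), (6, 35), (7, 13), (10, 76), (11, 2), (14, 56), (15, 28)] -> pick v6 -> 35
v16: WRITE b=42  (b history now [(1, 48), (4, 5), (6, 35), (7, 13), (10, 76), (11, 2), (14, 56), (15, 28), (16, 42)])
v17: WRITE b=32  (b history now [(1, 48), (4, 5), (6, 35), (7, 13), (10, 76), (11, 2), (14, 56), (15, 28), (16, 42), (17, 32)])
READ a @v14: history=[(2, 59), (3, 26), (5, 42), (8, 11), (9, 34), (12, 57), (13, 28)] -> pick v13 -> 28
READ b @v2: history=[(1, 48), (4, 5), (6, 35), (7, 13), (10, 76), (11, 2), (14, 56), (15, 28), (16, 42), (17, 32)] -> pick v1 -> 48
v18: WRITE b=11  (b history now [(1, 48), (4, 5), (6, 35), (7, 13), (10, 76), (11, 2), (14, 56), (15, 28), (16, 42), (17, 32), (18, 11)])
READ a @v7: history=[(2, 59), (3, 26), (5, 42), (8, 11), (9, 34), (12, 57), (13, 28)] -> pick v5 -> 42
v19: WRITE a=0  (a history now [(2, 59), (3, 26), (5, 42), (8, 11), (9, 34), (12, 57), (13, 28), (19, 0)])
v20: WRITE a=22  (a history now [(2, 59), (3, 26), (5, 42), (8, 11), (9, 34), (12, 57), (13, 28), (19, 0), (20, 22)])
READ b @v2: history=[(1, 48), (4, 5), (6, 35), (7, 13), (10, 76), (11, 2), (14, 56), (15, 28), (16, 42), (17, 32), (18, 11)] -> pick v1 -> 48
v21: WRITE a=48  (a history now [(2, 59), (3, 26), (5, 42), (8, 11), (9, 34), (12, 57), (13, 28), (19, 0), (20, 22), (21, 48)])
v22: WRITE a=21  (a history now [(2, 59), (3, 26), (5, 42), (8, 11), (9, 34), (12, 57), (13, 28), (19, 0), (20, 22), (21, 48), (22, 21)])
v23: WRITE a=3  (a history now [(2, 59), (3, 26), (5, 42), (8, 11), (9, 34), (12, 57), (13, 28), (19, 0), (20, 22), (21, 48), (22, 21), (23, 3)])
v24: WRITE a=51  (a history now [(2, 59), (3, 26), (5, 42), (8, 11), (9, 34), (12, 57), (13, 28), (19, 0), (20, 22), (21, 48), (22, 21), (23, 3), (24, 51)])
v25: WRITE a=22  (a history now [(2, 59), (3, 26), (5, 42), (8, 11), (9, 34), (12, 57), (13, 28), (19, 0), (20, 22), (21, 48), (22, 21), (23, 3), (24, 51), (25, 22)])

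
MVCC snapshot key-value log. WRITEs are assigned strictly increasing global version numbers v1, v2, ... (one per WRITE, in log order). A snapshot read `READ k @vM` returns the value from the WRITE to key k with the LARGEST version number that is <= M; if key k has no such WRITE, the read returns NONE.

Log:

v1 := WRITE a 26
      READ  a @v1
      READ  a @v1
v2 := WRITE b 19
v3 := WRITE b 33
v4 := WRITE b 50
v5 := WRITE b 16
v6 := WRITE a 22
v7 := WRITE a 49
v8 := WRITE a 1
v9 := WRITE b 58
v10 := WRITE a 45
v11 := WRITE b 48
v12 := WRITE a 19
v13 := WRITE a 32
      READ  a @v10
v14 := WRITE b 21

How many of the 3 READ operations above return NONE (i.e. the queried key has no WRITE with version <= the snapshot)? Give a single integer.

Answer: 0

Derivation:
v1: WRITE a=26  (a history now [(1, 26)])
READ a @v1: history=[(1, 26)] -> pick v1 -> 26
READ a @v1: history=[(1, 26)] -> pick v1 -> 26
v2: WRITE b=19  (b history now [(2, 19)])
v3: WRITE b=33  (b history now [(2, 19), (3, 33)])
v4: WRITE b=50  (b history now [(2, 19), (3, 33), (4, 50)])
v5: WRITE b=16  (b history now [(2, 19), (3, 33), (4, 50), (5, 16)])
v6: WRITE a=22  (a history now [(1, 26), (6, 22)])
v7: WRITE a=49  (a history now [(1, 26), (6, 22), (7, 49)])
v8: WRITE a=1  (a history now [(1, 26), (6, 22), (7, 49), (8, 1)])
v9: WRITE b=58  (b history now [(2, 19), (3, 33), (4, 50), (5, 16), (9, 58)])
v10: WRITE a=45  (a history now [(1, 26), (6, 22), (7, 49), (8, 1), (10, 45)])
v11: WRITE b=48  (b history now [(2, 19), (3, 33), (4, 50), (5, 16), (9, 58), (11, 48)])
v12: WRITE a=19  (a history now [(1, 26), (6, 22), (7, 49), (8, 1), (10, 45), (12, 19)])
v13: WRITE a=32  (a history now [(1, 26), (6, 22), (7, 49), (8, 1), (10, 45), (12, 19), (13, 32)])
READ a @v10: history=[(1, 26), (6, 22), (7, 49), (8, 1), (10, 45), (12, 19), (13, 32)] -> pick v10 -> 45
v14: WRITE b=21  (b history now [(2, 19), (3, 33), (4, 50), (5, 16), (9, 58), (11, 48), (14, 21)])
Read results in order: ['26', '26', '45']
NONE count = 0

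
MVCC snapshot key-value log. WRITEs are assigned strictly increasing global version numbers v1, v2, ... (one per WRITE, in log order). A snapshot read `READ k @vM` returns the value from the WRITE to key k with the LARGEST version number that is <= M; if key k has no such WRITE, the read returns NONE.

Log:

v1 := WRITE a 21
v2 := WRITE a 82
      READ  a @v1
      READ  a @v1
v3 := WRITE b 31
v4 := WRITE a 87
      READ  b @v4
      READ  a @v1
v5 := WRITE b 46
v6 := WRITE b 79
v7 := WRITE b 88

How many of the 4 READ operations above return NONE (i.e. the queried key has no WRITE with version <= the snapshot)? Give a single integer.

Answer: 0

Derivation:
v1: WRITE a=21  (a history now [(1, 21)])
v2: WRITE a=82  (a history now [(1, 21), (2, 82)])
READ a @v1: history=[(1, 21), (2, 82)] -> pick v1 -> 21
READ a @v1: history=[(1, 21), (2, 82)] -> pick v1 -> 21
v3: WRITE b=31  (b history now [(3, 31)])
v4: WRITE a=87  (a history now [(1, 21), (2, 82), (4, 87)])
READ b @v4: history=[(3, 31)] -> pick v3 -> 31
READ a @v1: history=[(1, 21), (2, 82), (4, 87)] -> pick v1 -> 21
v5: WRITE b=46  (b history now [(3, 31), (5, 46)])
v6: WRITE b=79  (b history now [(3, 31), (5, 46), (6, 79)])
v7: WRITE b=88  (b history now [(3, 31), (5, 46), (6, 79), (7, 88)])
Read results in order: ['21', '21', '31', '21']
NONE count = 0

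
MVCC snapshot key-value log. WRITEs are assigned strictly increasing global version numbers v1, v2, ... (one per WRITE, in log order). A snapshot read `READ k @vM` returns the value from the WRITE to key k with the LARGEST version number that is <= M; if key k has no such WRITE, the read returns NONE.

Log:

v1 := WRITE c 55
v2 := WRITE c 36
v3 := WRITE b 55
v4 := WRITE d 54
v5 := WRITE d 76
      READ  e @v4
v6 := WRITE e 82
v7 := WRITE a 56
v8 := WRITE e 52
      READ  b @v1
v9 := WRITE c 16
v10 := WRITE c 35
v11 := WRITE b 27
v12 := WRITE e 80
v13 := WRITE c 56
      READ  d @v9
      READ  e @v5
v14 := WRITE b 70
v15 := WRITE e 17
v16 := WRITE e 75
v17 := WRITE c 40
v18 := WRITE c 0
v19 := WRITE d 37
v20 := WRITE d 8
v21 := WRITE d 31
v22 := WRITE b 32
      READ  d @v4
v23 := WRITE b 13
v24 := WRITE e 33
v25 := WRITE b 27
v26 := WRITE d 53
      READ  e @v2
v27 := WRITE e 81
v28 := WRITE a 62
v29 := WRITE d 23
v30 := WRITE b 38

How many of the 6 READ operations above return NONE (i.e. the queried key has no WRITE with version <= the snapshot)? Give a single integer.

v1: WRITE c=55  (c history now [(1, 55)])
v2: WRITE c=36  (c history now [(1, 55), (2, 36)])
v3: WRITE b=55  (b history now [(3, 55)])
v4: WRITE d=54  (d history now [(4, 54)])
v5: WRITE d=76  (d history now [(4, 54), (5, 76)])
READ e @v4: history=[] -> no version <= 4 -> NONE
v6: WRITE e=82  (e history now [(6, 82)])
v7: WRITE a=56  (a history now [(7, 56)])
v8: WRITE e=52  (e history now [(6, 82), (8, 52)])
READ b @v1: history=[(3, 55)] -> no version <= 1 -> NONE
v9: WRITE c=16  (c history now [(1, 55), (2, 36), (9, 16)])
v10: WRITE c=35  (c history now [(1, 55), (2, 36), (9, 16), (10, 35)])
v11: WRITE b=27  (b history now [(3, 55), (11, 27)])
v12: WRITE e=80  (e history now [(6, 82), (8, 52), (12, 80)])
v13: WRITE c=56  (c history now [(1, 55), (2, 36), (9, 16), (10, 35), (13, 56)])
READ d @v9: history=[(4, 54), (5, 76)] -> pick v5 -> 76
READ e @v5: history=[(6, 82), (8, 52), (12, 80)] -> no version <= 5 -> NONE
v14: WRITE b=70  (b history now [(3, 55), (11, 27), (14, 70)])
v15: WRITE e=17  (e history now [(6, 82), (8, 52), (12, 80), (15, 17)])
v16: WRITE e=75  (e history now [(6, 82), (8, 52), (12, 80), (15, 17), (16, 75)])
v17: WRITE c=40  (c history now [(1, 55), (2, 36), (9, 16), (10, 35), (13, 56), (17, 40)])
v18: WRITE c=0  (c history now [(1, 55), (2, 36), (9, 16), (10, 35), (13, 56), (17, 40), (18, 0)])
v19: WRITE d=37  (d history now [(4, 54), (5, 76), (19, 37)])
v20: WRITE d=8  (d history now [(4, 54), (5, 76), (19, 37), (20, 8)])
v21: WRITE d=31  (d history now [(4, 54), (5, 76), (19, 37), (20, 8), (21, 31)])
v22: WRITE b=32  (b history now [(3, 55), (11, 27), (14, 70), (22, 32)])
READ d @v4: history=[(4, 54), (5, 76), (19, 37), (20, 8), (21, 31)] -> pick v4 -> 54
v23: WRITE b=13  (b history now [(3, 55), (11, 27), (14, 70), (22, 32), (23, 13)])
v24: WRITE e=33  (e history now [(6, 82), (8, 52), (12, 80), (15, 17), (16, 75), (24, 33)])
v25: WRITE b=27  (b history now [(3, 55), (11, 27), (14, 70), (22, 32), (23, 13), (25, 27)])
v26: WRITE d=53  (d history now [(4, 54), (5, 76), (19, 37), (20, 8), (21, 31), (26, 53)])
READ e @v2: history=[(6, 82), (8, 52), (12, 80), (15, 17), (16, 75), (24, 33)] -> no version <= 2 -> NONE
v27: WRITE e=81  (e history now [(6, 82), (8, 52), (12, 80), (15, 17), (16, 75), (24, 33), (27, 81)])
v28: WRITE a=62  (a history now [(7, 56), (28, 62)])
v29: WRITE d=23  (d history now [(4, 54), (5, 76), (19, 37), (20, 8), (21, 31), (26, 53), (29, 23)])
v30: WRITE b=38  (b history now [(3, 55), (11, 27), (14, 70), (22, 32), (23, 13), (25, 27), (30, 38)])
Read results in order: ['NONE', 'NONE', '76', 'NONE', '54', 'NONE']
NONE count = 4

Answer: 4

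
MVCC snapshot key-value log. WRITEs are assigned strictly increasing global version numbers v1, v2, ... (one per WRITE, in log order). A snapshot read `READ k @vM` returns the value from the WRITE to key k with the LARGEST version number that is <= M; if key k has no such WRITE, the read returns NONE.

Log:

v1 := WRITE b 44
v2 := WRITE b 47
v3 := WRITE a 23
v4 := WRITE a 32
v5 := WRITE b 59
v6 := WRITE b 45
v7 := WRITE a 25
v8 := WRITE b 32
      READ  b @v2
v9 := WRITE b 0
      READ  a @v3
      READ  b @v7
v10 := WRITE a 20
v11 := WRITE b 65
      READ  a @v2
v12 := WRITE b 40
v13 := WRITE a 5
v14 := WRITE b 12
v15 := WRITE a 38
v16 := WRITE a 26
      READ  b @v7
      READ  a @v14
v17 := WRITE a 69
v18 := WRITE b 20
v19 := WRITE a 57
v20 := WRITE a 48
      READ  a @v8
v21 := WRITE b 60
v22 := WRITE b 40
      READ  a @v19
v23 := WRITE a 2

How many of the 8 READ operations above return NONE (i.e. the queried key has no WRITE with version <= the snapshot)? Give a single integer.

Answer: 1

Derivation:
v1: WRITE b=44  (b history now [(1, 44)])
v2: WRITE b=47  (b history now [(1, 44), (2, 47)])
v3: WRITE a=23  (a history now [(3, 23)])
v4: WRITE a=32  (a history now [(3, 23), (4, 32)])
v5: WRITE b=59  (b history now [(1, 44), (2, 47), (5, 59)])
v6: WRITE b=45  (b history now [(1, 44), (2, 47), (5, 59), (6, 45)])
v7: WRITE a=25  (a history now [(3, 23), (4, 32), (7, 25)])
v8: WRITE b=32  (b history now [(1, 44), (2, 47), (5, 59), (6, 45), (8, 32)])
READ b @v2: history=[(1, 44), (2, 47), (5, 59), (6, 45), (8, 32)] -> pick v2 -> 47
v9: WRITE b=0  (b history now [(1, 44), (2, 47), (5, 59), (6, 45), (8, 32), (9, 0)])
READ a @v3: history=[(3, 23), (4, 32), (7, 25)] -> pick v3 -> 23
READ b @v7: history=[(1, 44), (2, 47), (5, 59), (6, 45), (8, 32), (9, 0)] -> pick v6 -> 45
v10: WRITE a=20  (a history now [(3, 23), (4, 32), (7, 25), (10, 20)])
v11: WRITE b=65  (b history now [(1, 44), (2, 47), (5, 59), (6, 45), (8, 32), (9, 0), (11, 65)])
READ a @v2: history=[(3, 23), (4, 32), (7, 25), (10, 20)] -> no version <= 2 -> NONE
v12: WRITE b=40  (b history now [(1, 44), (2, 47), (5, 59), (6, 45), (8, 32), (9, 0), (11, 65), (12, 40)])
v13: WRITE a=5  (a history now [(3, 23), (4, 32), (7, 25), (10, 20), (13, 5)])
v14: WRITE b=12  (b history now [(1, 44), (2, 47), (5, 59), (6, 45), (8, 32), (9, 0), (11, 65), (12, 40), (14, 12)])
v15: WRITE a=38  (a history now [(3, 23), (4, 32), (7, 25), (10, 20), (13, 5), (15, 38)])
v16: WRITE a=26  (a history now [(3, 23), (4, 32), (7, 25), (10, 20), (13, 5), (15, 38), (16, 26)])
READ b @v7: history=[(1, 44), (2, 47), (5, 59), (6, 45), (8, 32), (9, 0), (11, 65), (12, 40), (14, 12)] -> pick v6 -> 45
READ a @v14: history=[(3, 23), (4, 32), (7, 25), (10, 20), (13, 5), (15, 38), (16, 26)] -> pick v13 -> 5
v17: WRITE a=69  (a history now [(3, 23), (4, 32), (7, 25), (10, 20), (13, 5), (15, 38), (16, 26), (17, 69)])
v18: WRITE b=20  (b history now [(1, 44), (2, 47), (5, 59), (6, 45), (8, 32), (9, 0), (11, 65), (12, 40), (14, 12), (18, 20)])
v19: WRITE a=57  (a history now [(3, 23), (4, 32), (7, 25), (10, 20), (13, 5), (15, 38), (16, 26), (17, 69), (19, 57)])
v20: WRITE a=48  (a history now [(3, 23), (4, 32), (7, 25), (10, 20), (13, 5), (15, 38), (16, 26), (17, 69), (19, 57), (20, 48)])
READ a @v8: history=[(3, 23), (4, 32), (7, 25), (10, 20), (13, 5), (15, 38), (16, 26), (17, 69), (19, 57), (20, 48)] -> pick v7 -> 25
v21: WRITE b=60  (b history now [(1, 44), (2, 47), (5, 59), (6, 45), (8, 32), (9, 0), (11, 65), (12, 40), (14, 12), (18, 20), (21, 60)])
v22: WRITE b=40  (b history now [(1, 44), (2, 47), (5, 59), (6, 45), (8, 32), (9, 0), (11, 65), (12, 40), (14, 12), (18, 20), (21, 60), (22, 40)])
READ a @v19: history=[(3, 23), (4, 32), (7, 25), (10, 20), (13, 5), (15, 38), (16, 26), (17, 69), (19, 57), (20, 48)] -> pick v19 -> 57
v23: WRITE a=2  (a history now [(3, 23), (4, 32), (7, 25), (10, 20), (13, 5), (15, 38), (16, 26), (17, 69), (19, 57), (20, 48), (23, 2)])
Read results in order: ['47', '23', '45', 'NONE', '45', '5', '25', '57']
NONE count = 1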